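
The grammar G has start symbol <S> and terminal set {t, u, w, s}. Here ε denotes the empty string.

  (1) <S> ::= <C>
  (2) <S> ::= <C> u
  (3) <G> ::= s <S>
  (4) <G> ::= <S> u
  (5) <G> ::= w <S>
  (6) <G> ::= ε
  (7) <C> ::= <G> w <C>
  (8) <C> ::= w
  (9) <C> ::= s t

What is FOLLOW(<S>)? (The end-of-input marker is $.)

FIRST(<S>): from <S>::=<C> we get {s, w}; from <S>::=<C> u we get {s, w}. So FIRST(<S>) = {s, w}.
FIRST(<G>): from <G>::=s <S> we get {s}; from <G>::=<S> u we get {s, w}; from <G>::=w <S> we get {w}; from <G>::=ε we get {ε}. So FIRST(<G>) = {ε, s, w}.
FIRST(<C>): from <C>::=<G> w <C> we get {s, w}; from <C>::=w we get {w}; from <C>::=s t we get {s}. So FIRST(<C>) = {s, w}.
FOLLOW(<S>) includes $ since <S> is the start symbol.
FOLLOW(<G>): in <C>::=<G> w <C>, <G> is followed by w <C> with FIRST {w}. Thus FOLLOW(<G>) = {w}.
FOLLOW(<S>): in <G>::=s <S>, the suffix after <S> is empty, so FOLLOW(<S>) ⊇ FOLLOW(<G>) = {w}; in <G>::=<S> u, <S> is followed by u with FIRST {u}; in <G>::=w <S>, the suffix after <S> is empty, so FOLLOW(<S>) ⊇ FOLLOW(<G>) = {w}. Thus FOLLOW(<S>) = {$, u, w}.
FOLLOW(<C>): in <S>::=<C>, the suffix after <C> is empty, so FOLLOW(<C>) ⊇ FOLLOW(<S>) = {$, u, w}; in <S>::=<C> u, <C> is followed by u with FIRST {u}; in <C>::=<G> w <C>, the suffix after <C> is empty (adds nothing new). Thus FOLLOW(<C>) = {$, u, w}.

{$, u, w}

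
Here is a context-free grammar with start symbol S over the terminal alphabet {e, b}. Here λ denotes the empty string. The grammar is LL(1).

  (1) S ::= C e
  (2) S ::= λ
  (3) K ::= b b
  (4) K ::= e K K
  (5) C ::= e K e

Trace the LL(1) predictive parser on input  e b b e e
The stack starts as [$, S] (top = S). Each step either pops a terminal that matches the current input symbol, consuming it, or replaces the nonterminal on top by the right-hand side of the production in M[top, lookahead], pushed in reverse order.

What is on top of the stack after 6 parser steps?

step 1: stack=$ S  input=e b b e e $  — expand S ::= C e
step 2: stack=$ e C  input=e b b e e $  — expand C ::= e K e
step 3: stack=$ e e K e  input=e b b e e $  — match e
step 4: stack=$ e e K  input=b b e e $  — expand K ::= b b
step 5: stack=$ e e b b  input=b b e e $  — match b
step 6: stack=$ e e b  input=b e e $  — match b
Stack after step 6: $ e e (top = e).

e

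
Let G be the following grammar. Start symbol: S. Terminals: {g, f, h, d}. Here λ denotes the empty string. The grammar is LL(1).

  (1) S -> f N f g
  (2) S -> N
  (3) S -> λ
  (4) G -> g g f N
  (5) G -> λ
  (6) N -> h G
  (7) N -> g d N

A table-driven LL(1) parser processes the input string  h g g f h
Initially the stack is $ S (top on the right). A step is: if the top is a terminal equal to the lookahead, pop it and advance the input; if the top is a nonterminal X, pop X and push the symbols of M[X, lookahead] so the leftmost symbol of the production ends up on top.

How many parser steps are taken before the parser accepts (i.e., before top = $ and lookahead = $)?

10

step 1: stack=$ S  input=h g g f h $  — expand S -> N
step 2: stack=$ N  input=h g g f h $  — expand N -> h G
step 3: stack=$ G h  input=h g g f h $  — match h
step 4: stack=$ G  input=g g f h $  — expand G -> g g f N
step 5: stack=$ N f g g  input=g g f h $  — match g
step 6: stack=$ N f g  input=g f h $  — match g
step 7: stack=$ N f  input=f h $  — match f
step 8: stack=$ N  input=h $  — expand N -> h G
step 9: stack=$ G h  input=h $  — match h
step 10: stack=$ G  input=$  — expand G -> λ
Accept reached after 10 steps.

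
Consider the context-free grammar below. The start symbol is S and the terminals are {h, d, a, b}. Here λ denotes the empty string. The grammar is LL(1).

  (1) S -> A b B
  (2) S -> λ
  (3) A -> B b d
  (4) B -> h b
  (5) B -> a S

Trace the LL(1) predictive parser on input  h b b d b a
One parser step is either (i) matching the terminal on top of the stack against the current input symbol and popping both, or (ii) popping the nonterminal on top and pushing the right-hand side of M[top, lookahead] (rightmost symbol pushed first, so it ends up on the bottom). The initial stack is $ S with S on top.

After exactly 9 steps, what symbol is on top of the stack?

     Stack          Input          Action
  1  $ S            h b b d b a $  expand S -> A b B
  2  $ B b A        h b b d b a $  expand A -> B b d
  3  $ B b d b B    h b b d b a $  expand B -> h b
  4  $ B b d b b h  h b b d b a $  match h
  5  $ B b d b b    b b d b a $    match b
  6  $ B b d b      b d b a $      match b
  7  $ B b d        d b a $        match d
  8  $ B b          b a $          match b
  9  $ B            a $            expand B -> a S
Stack after step 9: $ S a (top = a).

a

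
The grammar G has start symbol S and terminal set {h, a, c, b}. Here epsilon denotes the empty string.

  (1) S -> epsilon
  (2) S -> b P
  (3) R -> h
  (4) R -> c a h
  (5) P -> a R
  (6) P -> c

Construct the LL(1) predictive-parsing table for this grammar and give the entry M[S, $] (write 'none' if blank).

FIRST(S) = {epsilon, b}
FIRST(R) = {c, h}
FIRST(P) = {a, c}
FOLLOW(S) includes $ since S is the start symbol.
FOLLOW(S): S appears on no right-hand side. Thus FOLLOW(S) = {$}.
For S -> epsilon: FIRST(epsilon) = {epsilon}, so it goes in M[S, t] for t ∈ {}; since epsilon ∈ FIRST, also for every t ∈ FOLLOW(S) = {$}.
For S -> b P: FIRST(b P) = {b}, so it goes in M[S, t] for t ∈ {b}.

S -> epsilon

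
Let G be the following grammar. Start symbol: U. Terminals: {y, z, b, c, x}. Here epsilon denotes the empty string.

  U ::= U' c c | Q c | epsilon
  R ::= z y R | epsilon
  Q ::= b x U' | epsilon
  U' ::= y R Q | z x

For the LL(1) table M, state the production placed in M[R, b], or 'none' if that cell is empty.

R ::= epsilon

FIRST(R) = {epsilon, z}
FIRST(Q) = {epsilon, b}
FIRST(U') = {y, z}
FIRST(U) = {epsilon, b, c, y, z}  (via U' c c, Q c)
FOLLOW(U) includes $ since U is the start symbol.
FOLLOW(R): in R::=z y R, the suffix after R is empty (adds nothing new); in U'::=y R Q, R is followed by Q with FIRST {epsilon, b}; in U'::=y R Q, the suffix after R is nullable, so FOLLOW(R) ⊇ FOLLOW(U') = {c}. Thus FOLLOW(R) = {b, c}.
FOLLOW(U'): in U::=U' c c, U' is followed by c c with FIRST {c}; in Q::=b x U', the suffix after U' is empty, so FOLLOW(U') ⊇ FOLLOW(Q) = {c}. Thus FOLLOW(U') = {c}.
For R ::= z y R: FIRST(z y R) = {z}, so it goes in M[R, t] for t ∈ {z}.
For R ::= epsilon: FIRST(epsilon) = {epsilon}, so it goes in M[R, t] for t ∈ {}; since epsilon ∈ FIRST, also for every t ∈ FOLLOW(R) = {b, c}.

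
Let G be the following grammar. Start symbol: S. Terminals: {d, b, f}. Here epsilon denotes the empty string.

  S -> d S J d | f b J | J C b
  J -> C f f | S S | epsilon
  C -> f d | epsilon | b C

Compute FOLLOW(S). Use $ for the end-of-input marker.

{$, b, d, f}

FIRST(C) = {epsilon, b, f}
FIRST(S) = {b, d, f}  (via J C b)
FIRST(J) = {epsilon, b, d, f}  (via C f f, S S)
FOLLOW(S) includes $ since S is the start symbol.
FOLLOW(C): in S->J C b, C is followed by b with FIRST {b}; in J->C f f, C is followed by f f with FIRST {f}; in C->b C, the suffix after C is empty (adds nothing new). Thus FOLLOW(C) = {b, f}.
FOLLOW(S): in S->d S J d, S is followed by J d with FIRST {b, d, f}; in J->S S (occurrence 1), S is followed by S with FIRST {b, d, f}; in J->S S (occurrence 2), the suffix after S is empty, so FOLLOW(S) ⊇ FOLLOW(J) = {$, b, d, f}. Thus FOLLOW(S) = {$, b, d, f}.
FOLLOW(J): in S->d S J d, J is followed by d with FIRST {d}; in S->f b J, the suffix after J is empty, so FOLLOW(J) ⊇ FOLLOW(S) = {$, b, d, f}; in S->J C b, J is followed by C b with FIRST {b, f}. Thus FOLLOW(J) = {$, b, d, f}.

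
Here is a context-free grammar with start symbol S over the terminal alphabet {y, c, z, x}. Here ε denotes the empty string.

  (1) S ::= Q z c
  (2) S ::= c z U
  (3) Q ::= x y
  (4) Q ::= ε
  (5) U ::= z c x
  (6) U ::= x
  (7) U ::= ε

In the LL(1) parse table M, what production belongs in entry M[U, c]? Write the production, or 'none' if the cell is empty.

FIRST(Q): from Q::=x y we get {x}; from Q::=ε we get {ε}. So FIRST(Q) = {ε, x}.
FIRST(U): from U::=z c x we get {z}; from U::=x we get {x}; from U::=ε we get {ε}. So FIRST(U) = {ε, x, z}.
FIRST(S): from S::=Q z c we get {x, z}; from S::=c z U we get {c}. So FIRST(S) = {c, x, z}.
FOLLOW(S) includes $ since S is the start symbol.
FOLLOW(S): S appears on no right-hand side. Thus FOLLOW(S) = {$}.
FOLLOW(U): in S::=c z U, the suffix after U is empty, so FOLLOW(U) ⊇ FOLLOW(S) = {$}. Thus FOLLOW(U) = {$}.
For U ::= z c x: FIRST(z c x) = {z}, so it goes in M[U, t] for t ∈ {z}.
For U ::= x: FIRST(x) = {x}, so it goes in M[U, t] for t ∈ {x}.
For U ::= ε: FIRST(ε) = {ε}, so it goes in M[U, t] for t ∈ {}; since ε ∈ FIRST, also for every t ∈ FOLLOW(U) = {$}.
None of these place a production in M[U, c].

none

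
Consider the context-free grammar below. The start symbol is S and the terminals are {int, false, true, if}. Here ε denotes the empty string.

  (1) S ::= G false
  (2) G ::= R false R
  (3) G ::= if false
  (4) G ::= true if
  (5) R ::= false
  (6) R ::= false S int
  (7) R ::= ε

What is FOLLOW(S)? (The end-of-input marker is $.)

FIRST(R): from R::=false we get {false}; from R::=false S int we get {false}; from R::=ε we get {ε}. So FIRST(R) = {ε, false}.
FIRST(G): from G::=R false R we get {false}; from G::=if false we get {if}; from G::=true if we get {true}. So FIRST(G) = {false, if, true}.
FIRST(S): from S::=G false we get {false, if, true}. So FIRST(S) = {false, if, true}.
FOLLOW(S) includes $ since S is the start symbol.
FOLLOW(S): in R::=false S int, S is followed by int with FIRST {int}. Thus FOLLOW(S) = {$, int}.
FOLLOW(G): in S::=G false, G is followed by false with FIRST {false}. Thus FOLLOW(G) = {false}.
FOLLOW(R): in G::=R false R (occurrence 1), R is followed by false R with FIRST {false}; in G::=R false R (occurrence 2), the suffix after R is empty, so FOLLOW(R) ⊇ FOLLOW(G) = {false}. Thus FOLLOW(R) = {false}.

{$, int}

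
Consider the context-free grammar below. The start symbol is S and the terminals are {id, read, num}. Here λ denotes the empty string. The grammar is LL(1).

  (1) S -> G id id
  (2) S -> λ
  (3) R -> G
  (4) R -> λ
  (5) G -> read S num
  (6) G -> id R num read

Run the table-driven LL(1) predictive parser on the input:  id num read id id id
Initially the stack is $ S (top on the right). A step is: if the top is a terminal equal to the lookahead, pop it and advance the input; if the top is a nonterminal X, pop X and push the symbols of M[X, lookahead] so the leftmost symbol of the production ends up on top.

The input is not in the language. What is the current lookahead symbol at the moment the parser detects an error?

step 1: stack=$ S  input=id num read id id id $  — expand S -> G id id
step 2: stack=$ id id G  input=id num read id id id $  — expand G -> id R num read
step 3: stack=$ id id read num R id  input=id num read id id id $  — match id
step 4: stack=$ id id read num R  input=num read id id id $  — expand R -> λ
step 5: stack=$ id id read num  input=num read id id id $  — match num
step 6: stack=$ id id read  input=read id id id $  — match read
step 7: stack=$ id id  input=id id id $  — match id
step 8: stack=$ id  input=id id $  — match id
step 9: stack=$  input=id $  — error: stack empty but input remains

id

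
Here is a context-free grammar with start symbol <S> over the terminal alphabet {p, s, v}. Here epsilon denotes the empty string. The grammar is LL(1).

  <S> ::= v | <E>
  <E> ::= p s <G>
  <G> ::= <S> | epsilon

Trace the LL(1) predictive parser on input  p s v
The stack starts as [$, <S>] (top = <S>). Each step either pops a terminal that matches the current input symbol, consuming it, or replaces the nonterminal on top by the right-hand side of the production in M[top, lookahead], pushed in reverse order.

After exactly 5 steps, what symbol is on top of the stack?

<S>

step 1: stack=$ <S>  input=p s v $  — expand <S> ::= <E>
step 2: stack=$ <E>  input=p s v $  — expand <E> ::= p s <G>
step 3: stack=$ <G> s p  input=p s v $  — match p
step 4: stack=$ <G> s  input=s v $  — match s
step 5: stack=$ <G>  input=v $  — expand <G> ::= <S>
Stack after step 5: $ <S> (top = <S>).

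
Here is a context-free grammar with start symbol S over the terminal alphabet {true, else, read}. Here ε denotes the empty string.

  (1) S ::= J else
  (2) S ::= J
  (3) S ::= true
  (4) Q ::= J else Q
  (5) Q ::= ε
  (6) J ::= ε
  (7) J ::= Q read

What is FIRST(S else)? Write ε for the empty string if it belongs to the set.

{else, read, true}

FIRST(S): from S::=J else we get {else, read}; from S::=J we get {ε, else, read}; from S::=true we get {true}. So FIRST(S) = {ε, else, read, true}.
FIRST(Q): from Q::=J else Q we get {else, read}; from Q::=ε we get {ε}. So FIRST(Q) = {ε, else, read}.
FIRST(J): from J::=ε we get {ε}; from J::=Q read we get {else, read}. So FIRST(J) = {ε, else, read}.
FIRST(S else): take FIRST of each symbol in turn, carrying on past any symbol whose FIRST contains ε; result {else, read, true}.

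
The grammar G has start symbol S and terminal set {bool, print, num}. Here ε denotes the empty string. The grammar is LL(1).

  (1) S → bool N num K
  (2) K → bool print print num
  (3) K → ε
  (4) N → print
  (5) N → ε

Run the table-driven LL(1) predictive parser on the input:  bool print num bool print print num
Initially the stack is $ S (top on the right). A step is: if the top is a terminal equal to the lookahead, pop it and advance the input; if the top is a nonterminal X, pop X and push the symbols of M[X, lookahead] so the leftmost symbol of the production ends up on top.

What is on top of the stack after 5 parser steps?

     Stack           Input                                  Action
  1  $ S             bool print num bool print print num $  expand S → bool N num K
  2  $ K num N bool  bool print num bool print print num $  match bool
  3  $ K num N       print num bool print print num $       expand N → print
  4  $ K num print   print num bool print print num $       match print
  5  $ K num         num bool print print num $             match num
Stack after step 5: $ K (top = K).

K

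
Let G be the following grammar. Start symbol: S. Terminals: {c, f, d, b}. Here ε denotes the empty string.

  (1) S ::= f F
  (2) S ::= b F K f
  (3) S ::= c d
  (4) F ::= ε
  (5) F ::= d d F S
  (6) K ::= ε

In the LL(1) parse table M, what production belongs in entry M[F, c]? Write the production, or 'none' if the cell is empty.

FIRST(S): from S::=f F we get {f}; from S::=b F K f we get {b}; from S::=c d we get {c}. So FIRST(S) = {b, c, f}.
FIRST(F): from F::=ε we get {ε}; from F::=d d F S we get {d}. So FIRST(F) = {ε, d}.
FIRST(K): from K::=ε we get {ε}. So FIRST(K) = {ε}.
FOLLOW(S) includes $ since S is the start symbol.
FOLLOW(S): in F::=d d F S, the suffix after S is empty, so FOLLOW(S) ⊇ FOLLOW(F) = {$, b, c, f}. Thus FOLLOW(S) = {$, b, c, f}.
FOLLOW(F): in S::=f F, the suffix after F is empty, so FOLLOW(F) ⊇ FOLLOW(S) = {$, b, c, f}; in S::=b F K f, F is followed by K f with FIRST {f}; in F::=d d F S, F is followed by S with FIRST {b, c, f}. Thus FOLLOW(F) = {$, b, c, f}.
For F ::= ε: FIRST(ε) = {ε}, so it goes in M[F, t] for t ∈ {}; since ε ∈ FIRST, also for every t ∈ FOLLOW(F) = {$, b, c, f}.
For F ::= d d F S: FIRST(d d F S) = {d}, so it goes in M[F, t] for t ∈ {d}.

F ::= ε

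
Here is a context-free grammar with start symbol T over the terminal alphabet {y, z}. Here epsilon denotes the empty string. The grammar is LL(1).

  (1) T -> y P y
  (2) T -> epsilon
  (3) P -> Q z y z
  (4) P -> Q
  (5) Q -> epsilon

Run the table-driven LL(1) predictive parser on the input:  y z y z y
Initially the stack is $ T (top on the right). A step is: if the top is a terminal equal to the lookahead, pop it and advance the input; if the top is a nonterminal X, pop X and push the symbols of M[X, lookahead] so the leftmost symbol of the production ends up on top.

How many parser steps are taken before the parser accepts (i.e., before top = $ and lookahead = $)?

step 1: stack=$ T  input=y z y z y $  — expand T -> y P y
step 2: stack=$ y P y  input=y z y z y $  — match y
step 3: stack=$ y P  input=z y z y $  — expand P -> Q z y z
step 4: stack=$ y z y z Q  input=z y z y $  — expand Q -> epsilon
step 5: stack=$ y z y z  input=z y z y $  — match z
step 6: stack=$ y z y  input=y z y $  — match y
step 7: stack=$ y z  input=z y $  — match z
step 8: stack=$ y  input=y $  — match y
Accept reached after 8 steps.

8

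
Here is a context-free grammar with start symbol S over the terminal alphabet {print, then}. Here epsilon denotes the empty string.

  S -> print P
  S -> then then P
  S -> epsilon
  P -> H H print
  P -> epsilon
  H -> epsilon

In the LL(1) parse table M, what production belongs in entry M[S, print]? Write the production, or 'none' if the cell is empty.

FIRST(S): from S->print P we get {print}; from S->then then P we get {then}; from S->epsilon we get {epsilon}. So FIRST(S) = {epsilon, print, then}.
FIRST(H): from H->epsilon we get {epsilon}. So FIRST(H) = {epsilon}.
FIRST(P): from P->H H print we get {print}; from P->epsilon we get {epsilon}. So FIRST(P) = {epsilon, print}.
FOLLOW(S) includes $ since S is the start symbol.
FOLLOW(S): S appears on no right-hand side. Thus FOLLOW(S) = {$}.
For S -> print P: FIRST(print P) = {print}, so it goes in M[S, t] for t ∈ {print}.
For S -> then then P: FIRST(then then P) = {then}, so it goes in M[S, t] for t ∈ {then}.
For S -> epsilon: FIRST(epsilon) = {epsilon}, so it goes in M[S, t] for t ∈ {}; since epsilon ∈ FIRST, also for every t ∈ FOLLOW(S) = {$}.

S -> print P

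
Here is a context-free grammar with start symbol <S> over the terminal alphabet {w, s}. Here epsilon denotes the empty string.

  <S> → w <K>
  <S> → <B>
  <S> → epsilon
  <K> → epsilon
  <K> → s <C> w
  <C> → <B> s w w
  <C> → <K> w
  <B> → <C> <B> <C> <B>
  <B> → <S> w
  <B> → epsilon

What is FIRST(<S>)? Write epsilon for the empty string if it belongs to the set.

{epsilon, s, w}

FIRST(<K>): from <K>→epsilon we get {epsilon}; from <K>→s <C> w we get {s}. So FIRST(<K>) = {epsilon, s}.
FIRST(<S>): from <S>→w <K> we get {w}; from <S>→<B> we get {epsilon, s, w}; from <S>→epsilon we get {epsilon}. So FIRST(<S>) = {epsilon, s, w}.
FIRST(<C>): from <C>→<B> s w w we get {s, w}; from <C>→<K> w we get {s, w}. So FIRST(<C>) = {s, w}.
FIRST(<B>): from <B>→<C> <B> <C> <B> we get {s, w}; from <B>→<S> w we get {s, w}; from <B>→epsilon we get {epsilon}. So FIRST(<B>) = {epsilon, s, w}.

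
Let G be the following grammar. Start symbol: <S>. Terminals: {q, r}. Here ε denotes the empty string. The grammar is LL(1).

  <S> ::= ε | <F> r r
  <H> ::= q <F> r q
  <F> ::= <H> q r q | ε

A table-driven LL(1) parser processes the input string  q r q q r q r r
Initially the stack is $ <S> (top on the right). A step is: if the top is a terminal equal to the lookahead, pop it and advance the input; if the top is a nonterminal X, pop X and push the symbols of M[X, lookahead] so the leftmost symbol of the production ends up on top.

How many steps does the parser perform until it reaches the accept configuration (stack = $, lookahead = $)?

step 1: stack=$ <S>  input=q r q q r q r r $  — expand <S> ::= <F> r r
step 2: stack=$ r r <F>  input=q r q q r q r r $  — expand <F> ::= <H> q r q
step 3: stack=$ r r q r q <H>  input=q r q q r q r r $  — expand <H> ::= q <F> r q
step 4: stack=$ r r q r q q r <F> q  input=q r q q r q r r $  — match q
step 5: stack=$ r r q r q q r <F>  input=r q q r q r r $  — expand <F> ::= ε
step 6: stack=$ r r q r q q r  input=r q q r q r r $  — match r
step 7: stack=$ r r q r q q  input=q q r q r r $  — match q
step 8: stack=$ r r q r q  input=q r q r r $  — match q
step 9: stack=$ r r q r  input=r q r r $  — match r
step 10: stack=$ r r q  input=q r r $  — match q
step 11: stack=$ r r  input=r r $  — match r
step 12: stack=$ r  input=r $  — match r
Accept reached after 12 steps.

12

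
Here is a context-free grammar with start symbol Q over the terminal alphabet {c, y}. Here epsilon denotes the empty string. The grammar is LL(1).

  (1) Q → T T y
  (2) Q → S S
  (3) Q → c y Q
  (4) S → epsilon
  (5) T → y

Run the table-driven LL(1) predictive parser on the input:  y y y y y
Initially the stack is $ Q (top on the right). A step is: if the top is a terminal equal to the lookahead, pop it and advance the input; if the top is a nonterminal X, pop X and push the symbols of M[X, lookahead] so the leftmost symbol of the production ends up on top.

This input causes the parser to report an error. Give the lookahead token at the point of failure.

y

step 1: stack=$ Q  input=y y y y y $  — expand Q → T T y
step 2: stack=$ y T T  input=y y y y y $  — expand T → y
step 3: stack=$ y T y  input=y y y y y $  — match y
step 4: stack=$ y T  input=y y y y $  — expand T → y
step 5: stack=$ y y  input=y y y y $  — match y
step 6: stack=$ y  input=y y y $  — match y
step 7: stack=$  input=y y $  — error: stack empty but input remains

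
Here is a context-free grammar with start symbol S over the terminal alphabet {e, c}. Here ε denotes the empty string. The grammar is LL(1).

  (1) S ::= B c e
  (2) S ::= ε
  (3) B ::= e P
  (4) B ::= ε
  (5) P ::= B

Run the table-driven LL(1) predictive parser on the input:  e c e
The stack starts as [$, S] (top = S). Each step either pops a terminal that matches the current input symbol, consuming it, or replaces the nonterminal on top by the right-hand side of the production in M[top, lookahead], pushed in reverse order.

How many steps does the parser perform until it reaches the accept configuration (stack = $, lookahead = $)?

step 1: stack=$ S  input=e c e $  — expand S ::= B c e
step 2: stack=$ e c B  input=e c e $  — expand B ::= e P
step 3: stack=$ e c P e  input=e c e $  — match e
step 4: stack=$ e c P  input=c e $  — expand P ::= B
step 5: stack=$ e c B  input=c e $  — expand B ::= ε
step 6: stack=$ e c  input=c e $  — match c
step 7: stack=$ e  input=e $  — match e
Accept reached after 7 steps.

7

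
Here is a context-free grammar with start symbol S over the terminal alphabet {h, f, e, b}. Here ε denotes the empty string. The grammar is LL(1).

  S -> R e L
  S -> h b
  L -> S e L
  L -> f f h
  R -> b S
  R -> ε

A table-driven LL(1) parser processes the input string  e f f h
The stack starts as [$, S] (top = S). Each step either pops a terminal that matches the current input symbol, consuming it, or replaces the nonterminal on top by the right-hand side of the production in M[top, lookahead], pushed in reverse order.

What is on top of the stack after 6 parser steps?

h

step 1: stack=$ S  input=e f f h $  — expand S -> R e L
step 2: stack=$ L e R  input=e f f h $  — expand R -> ε
step 3: stack=$ L e  input=e f f h $  — match e
step 4: stack=$ L  input=f f h $  — expand L -> f f h
step 5: stack=$ h f f  input=f f h $  — match f
step 6: stack=$ h f  input=f h $  — match f
Stack after step 6: $ h (top = h).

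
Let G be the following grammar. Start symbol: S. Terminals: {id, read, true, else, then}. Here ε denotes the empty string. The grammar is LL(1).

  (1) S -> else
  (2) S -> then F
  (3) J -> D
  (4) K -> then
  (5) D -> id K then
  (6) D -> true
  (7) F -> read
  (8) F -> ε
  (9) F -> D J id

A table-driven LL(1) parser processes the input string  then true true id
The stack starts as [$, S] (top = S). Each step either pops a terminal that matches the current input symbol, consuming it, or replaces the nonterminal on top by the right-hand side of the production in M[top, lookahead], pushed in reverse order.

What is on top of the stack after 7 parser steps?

true

     Stack        Input                Action
  1  $ S          then true true id $  expand S -> then F
  2  $ F then     then true true id $  match then
  3  $ F          true true id $       expand F -> D J id
  4  $ id J D     true true id $       expand D -> true
  5  $ id J true  true true id $       match true
  6  $ id J       true id $            expand J -> D
  7  $ id D       true id $            expand D -> true
Stack after step 7: $ id true (top = true).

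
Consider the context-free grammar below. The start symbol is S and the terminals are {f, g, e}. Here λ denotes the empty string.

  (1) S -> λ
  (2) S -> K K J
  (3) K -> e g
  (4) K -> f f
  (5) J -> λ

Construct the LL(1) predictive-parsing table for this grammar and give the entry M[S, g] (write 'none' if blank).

none

FIRST(K): from K->e g we get {e}; from K->f f we get {f}. So FIRST(K) = {e, f}.
FIRST(J): from J->λ we get {λ}. So FIRST(J) = {λ}.
FIRST(S): from S->λ we get {λ}; from S->K K J we get {e, f}. So FIRST(S) = {λ, e, f}.
FOLLOW(S) includes $ since S is the start symbol.
FOLLOW(S): S appears on no right-hand side. Thus FOLLOW(S) = {$}.
For S -> λ: FIRST(λ) = {λ}, so it goes in M[S, t] for t ∈ {}; since λ ∈ FIRST, also for every t ∈ FOLLOW(S) = {$}.
For S -> K K J: FIRST(K K J) = {e, f}, so it goes in M[S, t] for t ∈ {e, f}.
None of these place a production in M[S, g].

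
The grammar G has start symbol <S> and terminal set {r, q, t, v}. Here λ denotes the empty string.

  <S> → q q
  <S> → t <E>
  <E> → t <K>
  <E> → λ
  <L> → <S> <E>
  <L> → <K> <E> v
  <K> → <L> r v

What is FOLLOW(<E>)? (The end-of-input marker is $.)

FIRST(<S>): from <S>→q q we get {q}; from <S>→t <E> we get {t}. So FIRST(<S>) = {q, t}.
FIRST(<E>): from <E>→t <K> we get {t}; from <E>→λ we get {λ}. So FIRST(<E>) = {λ, t}.
FIRST(<L>): from <L>→<S> <E> we get {q, t}; from <L>→<K> <E> v we get {q, t}. So FIRST(<L>) = {q, t}.
FIRST(<K>): from <K>→<L> r v we get {q, t}. So FIRST(<K>) = {q, t}.
FOLLOW(<S>) includes $ since <S> is the start symbol.
FOLLOW(<L>): in <K>→<L> r v, <L> is followed by r v with FIRST {r}. Thus FOLLOW(<L>) = {r}.
FOLLOW(<S>): in <L>→<S> <E>, <S> is followed by <E> with FIRST {λ, t}; in <L>→<S> <E>, the suffix after <S> is nullable, so FOLLOW(<S>) ⊇ FOLLOW(<L>) = {r}. Thus FOLLOW(<S>) = {$, r, t}.
FOLLOW(<E>): in <S>→t <E>, the suffix after <E> is empty, so FOLLOW(<E>) ⊇ FOLLOW(<S>) = {$, r, t}; in <L>→<S> <E>, the suffix after <E> is empty, so FOLLOW(<E>) ⊇ FOLLOW(<L>) = {r}; in <L>→<K> <E> v, <E> is followed by v with FIRST {v}. Thus FOLLOW(<E>) = {$, r, t, v}.
FOLLOW(<K>): in <E>→t <K>, the suffix after <K> is empty, so FOLLOW(<K>) ⊇ FOLLOW(<E>) = {$, r, t, v}; in <L>→<K> <E> v, <K> is followed by <E> v with FIRST {t, v}. Thus FOLLOW(<K>) = {$, r, t, v}.

{$, r, t, v}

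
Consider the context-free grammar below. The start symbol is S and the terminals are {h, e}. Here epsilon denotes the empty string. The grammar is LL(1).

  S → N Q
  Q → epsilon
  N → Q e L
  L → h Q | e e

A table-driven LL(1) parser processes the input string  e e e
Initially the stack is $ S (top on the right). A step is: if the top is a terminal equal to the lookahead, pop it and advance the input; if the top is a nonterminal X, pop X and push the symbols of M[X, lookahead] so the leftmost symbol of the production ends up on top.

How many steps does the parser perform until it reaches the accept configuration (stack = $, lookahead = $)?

8

     Stack      Input    Action
  1  $ S        e e e $  expand S → N Q
  2  $ Q N      e e e $  expand N → Q e L
  3  $ Q L e Q  e e e $  expand Q → epsilon
  4  $ Q L e    e e e $  match e
  5  $ Q L      e e $    expand L → e e
  6  $ Q e e    e e $    match e
  7  $ Q e      e $      match e
  8  $ Q        $        expand Q → epsilon
Accept reached after 8 steps.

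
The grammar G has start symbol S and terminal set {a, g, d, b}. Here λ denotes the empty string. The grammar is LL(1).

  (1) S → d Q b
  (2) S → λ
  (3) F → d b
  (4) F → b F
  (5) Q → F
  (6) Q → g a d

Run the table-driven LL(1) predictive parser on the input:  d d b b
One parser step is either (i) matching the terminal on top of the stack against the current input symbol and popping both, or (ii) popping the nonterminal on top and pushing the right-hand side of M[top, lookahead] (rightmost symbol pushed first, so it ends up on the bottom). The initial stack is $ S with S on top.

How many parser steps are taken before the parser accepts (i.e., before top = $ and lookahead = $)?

     Stack    Input      Action
  1  $ S      d d b b $  expand S → d Q b
  2  $ b Q d  d d b b $  match d
  3  $ b Q    d b b $    expand Q → F
  4  $ b F    d b b $    expand F → d b
  5  $ b b d  d b b $    match d
  6  $ b b    b b $      match b
  7  $ b      b $        match b
Accept reached after 7 steps.

7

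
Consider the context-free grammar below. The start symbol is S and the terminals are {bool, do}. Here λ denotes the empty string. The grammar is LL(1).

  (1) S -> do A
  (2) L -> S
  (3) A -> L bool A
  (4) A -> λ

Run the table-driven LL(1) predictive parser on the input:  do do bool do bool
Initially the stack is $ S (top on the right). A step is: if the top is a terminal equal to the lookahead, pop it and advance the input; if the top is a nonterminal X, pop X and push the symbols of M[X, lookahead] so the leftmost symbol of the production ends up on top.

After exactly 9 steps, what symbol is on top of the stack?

L

step 1: stack=$ S  input=do do bool do bool $  — expand S -> do A
step 2: stack=$ A do  input=do do bool do bool $  — match do
step 3: stack=$ A  input=do bool do bool $  — expand A -> L bool A
step 4: stack=$ A bool L  input=do bool do bool $  — expand L -> S
step 5: stack=$ A bool S  input=do bool do bool $  — expand S -> do A
step 6: stack=$ A bool A do  input=do bool do bool $  — match do
step 7: stack=$ A bool A  input=bool do bool $  — expand A -> λ
step 8: stack=$ A bool  input=bool do bool $  — match bool
step 9: stack=$ A  input=do bool $  — expand A -> L bool A
Stack after step 9: $ A bool L (top = L).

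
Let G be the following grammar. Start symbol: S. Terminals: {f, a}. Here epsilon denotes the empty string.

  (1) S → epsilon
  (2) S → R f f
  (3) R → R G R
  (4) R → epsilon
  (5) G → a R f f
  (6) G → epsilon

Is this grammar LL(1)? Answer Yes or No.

FIRST(S) = {epsilon, a, f}
FIRST(R) = {epsilon, a}
FIRST(G) = {epsilon, a}
FOLLOW(S) = {$}
FOLLOW(R) = {a, f}
FOLLOW(G) = {a, f}
Cell M[G, a] receives both G → a R f f and G → epsilon — the grammar is not LL(1).

No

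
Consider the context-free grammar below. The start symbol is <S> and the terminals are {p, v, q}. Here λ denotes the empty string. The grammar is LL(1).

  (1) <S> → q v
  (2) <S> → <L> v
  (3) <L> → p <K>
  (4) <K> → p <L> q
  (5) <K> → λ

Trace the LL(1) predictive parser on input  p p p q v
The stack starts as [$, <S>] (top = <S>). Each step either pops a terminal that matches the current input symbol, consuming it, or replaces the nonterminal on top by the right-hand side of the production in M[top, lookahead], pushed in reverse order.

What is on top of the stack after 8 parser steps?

q

     Stack        Input        Action
  1  $ <S>        p p p q v $  expand <S> → <L> v
  2  $ v <L>      p p p q v $  expand <L> → p <K>
  3  $ v <K> p    p p p q v $  match p
  4  $ v <K>      p p q v $    expand <K> → p <L> q
  5  $ v q <L> p  p p q v $    match p
  6  $ v q <L>    p q v $      expand <L> → p <K>
  7  $ v q <K> p  p q v $      match p
  8  $ v q <K>    q v $        expand <K> → λ
Stack after step 8: $ v q (top = q).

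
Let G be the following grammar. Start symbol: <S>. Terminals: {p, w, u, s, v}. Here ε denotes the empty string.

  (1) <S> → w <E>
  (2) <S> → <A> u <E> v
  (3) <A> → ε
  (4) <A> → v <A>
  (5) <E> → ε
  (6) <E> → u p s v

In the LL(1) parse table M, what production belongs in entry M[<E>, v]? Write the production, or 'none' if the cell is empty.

FIRST(<A>): from <A>→ε we get {ε}; from <A>→v <A> we get {v}. So FIRST(<A>) = {ε, v}.
FIRST(<E>): from <E>→ε we get {ε}; from <E>→u p s v we get {u}. So FIRST(<E>) = {ε, u}.
FIRST(<S>): from <S>→w <E> we get {w}; from <S>→<A> u <E> v we get {u, v}. So FIRST(<S>) = {u, v, w}.
FOLLOW(<S>) includes $ since <S> is the start symbol.
FOLLOW(<S>): <S> appears on no right-hand side. Thus FOLLOW(<S>) = {$}.
FOLLOW(<E>): in <S>→w <E>, the suffix after <E> is empty, so FOLLOW(<E>) ⊇ FOLLOW(<S>) = {$}; in <S>→<A> u <E> v, <E> is followed by v with FIRST {v}. Thus FOLLOW(<E>) = {$, v}.
For <E> → ε: FIRST(ε) = {ε}, so it goes in M[<E>, t] for t ∈ {}; since ε ∈ FIRST, also for every t ∈ FOLLOW(<E>) = {$, v}.
For <E> → u p s v: FIRST(u p s v) = {u}, so it goes in M[<E>, t] for t ∈ {u}.

<E> → ε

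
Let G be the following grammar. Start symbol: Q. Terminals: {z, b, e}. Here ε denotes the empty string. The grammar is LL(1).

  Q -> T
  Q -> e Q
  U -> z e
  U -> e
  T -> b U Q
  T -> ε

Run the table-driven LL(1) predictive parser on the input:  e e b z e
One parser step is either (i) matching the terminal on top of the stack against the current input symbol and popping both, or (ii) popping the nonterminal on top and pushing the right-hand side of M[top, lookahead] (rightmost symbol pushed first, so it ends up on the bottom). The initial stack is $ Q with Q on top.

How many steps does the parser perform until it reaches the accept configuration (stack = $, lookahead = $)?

12

step 1: stack=$ Q  input=e e b z e $  — expand Q -> e Q
step 2: stack=$ Q e  input=e e b z e $  — match e
step 3: stack=$ Q  input=e b z e $  — expand Q -> e Q
step 4: stack=$ Q e  input=e b z e $  — match e
step 5: stack=$ Q  input=b z e $  — expand Q -> T
step 6: stack=$ T  input=b z e $  — expand T -> b U Q
step 7: stack=$ Q U b  input=b z e $  — match b
step 8: stack=$ Q U  input=z e $  — expand U -> z e
step 9: stack=$ Q e z  input=z e $  — match z
step 10: stack=$ Q e  input=e $  — match e
step 11: stack=$ Q  input=$  — expand Q -> T
step 12: stack=$ T  input=$  — expand T -> ε
Accept reached after 12 steps.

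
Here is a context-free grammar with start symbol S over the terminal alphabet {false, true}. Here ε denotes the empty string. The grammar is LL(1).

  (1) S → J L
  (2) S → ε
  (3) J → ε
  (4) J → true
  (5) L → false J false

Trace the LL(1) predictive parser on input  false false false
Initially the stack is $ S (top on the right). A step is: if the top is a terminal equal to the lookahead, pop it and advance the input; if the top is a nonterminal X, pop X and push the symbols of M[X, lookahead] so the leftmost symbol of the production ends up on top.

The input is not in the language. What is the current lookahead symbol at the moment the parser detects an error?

step 1: stack=$ S  input=false false false $  — expand S → J L
step 2: stack=$ L J  input=false false false $  — expand J → ε
step 3: stack=$ L  input=false false false $  — expand L → false J false
step 4: stack=$ false J false  input=false false false $  — match false
step 5: stack=$ false J  input=false false $  — expand J → ε
step 6: stack=$ false  input=false false $  — match false
step 7: stack=$  input=false $  — error: stack empty but input remains

false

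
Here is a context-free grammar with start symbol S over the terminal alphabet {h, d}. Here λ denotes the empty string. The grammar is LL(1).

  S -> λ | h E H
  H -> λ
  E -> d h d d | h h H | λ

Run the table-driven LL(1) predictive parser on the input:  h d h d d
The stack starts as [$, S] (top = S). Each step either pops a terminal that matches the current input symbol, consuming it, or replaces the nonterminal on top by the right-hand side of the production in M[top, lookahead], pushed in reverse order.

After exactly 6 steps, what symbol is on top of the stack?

     Stack        Input        Action
  1  $ S          h d h d d $  expand S -> h E H
  2  $ H E h      h d h d d $  match h
  3  $ H E        d h d d $    expand E -> d h d d
  4  $ H d d h d  d h d d $    match d
  5  $ H d d h    h d d $      match h
  6  $ H d d      d d $        match d
Stack after step 6: $ H d (top = d).

d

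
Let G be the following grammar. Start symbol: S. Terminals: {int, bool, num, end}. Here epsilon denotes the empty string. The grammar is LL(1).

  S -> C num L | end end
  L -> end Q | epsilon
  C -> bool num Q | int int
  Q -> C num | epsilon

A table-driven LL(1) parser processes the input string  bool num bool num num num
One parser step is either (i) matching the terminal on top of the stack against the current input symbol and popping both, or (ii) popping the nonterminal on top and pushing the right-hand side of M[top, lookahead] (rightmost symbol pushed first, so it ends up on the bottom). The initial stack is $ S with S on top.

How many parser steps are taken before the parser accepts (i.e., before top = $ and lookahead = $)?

      Stack                   Input                        Action
   1  $ S                     bool num bool num num num $  expand S -> C num L
   2  $ L num C               bool num bool num num num $  expand C -> bool num Q
   3  $ L num Q num bool      bool num bool num num num $  match bool
   4  $ L num Q num           num bool num num num $       match num
   5  $ L num Q               bool num num num $           expand Q -> C num
   6  $ L num num C           bool num num num $           expand C -> bool num Q
   7  $ L num num Q num bool  bool num num num $           match bool
   8  $ L num num Q num       num num num $                match num
   9  $ L num num Q           num num $                    expand Q -> epsilon
  10  $ L num num             num num $                    match num
  11  $ L num                 num $                        match num
  12  $ L                     $                            expand L -> epsilon
Accept reached after 12 steps.

12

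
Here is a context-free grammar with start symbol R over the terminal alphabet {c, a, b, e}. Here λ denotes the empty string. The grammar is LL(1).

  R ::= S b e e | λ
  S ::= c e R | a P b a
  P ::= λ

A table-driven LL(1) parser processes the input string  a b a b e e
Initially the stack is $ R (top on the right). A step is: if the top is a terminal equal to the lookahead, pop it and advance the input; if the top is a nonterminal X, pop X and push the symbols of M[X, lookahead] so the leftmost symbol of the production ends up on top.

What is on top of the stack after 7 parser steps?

     Stack            Input          Action
  1  $ R              a b a b e e $  expand R ::= S b e e
  2  $ e e b S        a b a b e e $  expand S ::= a P b a
  3  $ e e b a b P a  a b a b e e $  match a
  4  $ e e b a b P    b a b e e $    expand P ::= λ
  5  $ e e b a b      b a b e e $    match b
  6  $ e e b a        a b e e $      match a
  7  $ e e b          b e e $        match b
Stack after step 7: $ e e (top = e).

e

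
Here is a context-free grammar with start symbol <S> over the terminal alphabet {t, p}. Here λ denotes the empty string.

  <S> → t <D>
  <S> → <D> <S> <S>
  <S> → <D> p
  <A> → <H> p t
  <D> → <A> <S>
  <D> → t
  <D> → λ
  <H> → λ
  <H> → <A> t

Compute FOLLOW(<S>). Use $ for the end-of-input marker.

{$, p, t}

FIRST(<S>) = {p, t}  (via <D> <S> <S>, <D> p)
FIRST(<A>) = {p}  (via <H> p t)
FIRST(<D>) = {λ, p, t}  (via <A> <S>)
FIRST(<H>) = {λ, p}  (via <A> t)
FOLLOW(<S>) includes $ since <S> is the start symbol.
FOLLOW(<A>): in <D>→<A> <S>, <A> is followed by <S> with FIRST {p, t}; in <H>→<A> t, <A> is followed by t with FIRST {t}. Thus FOLLOW(<A>) = {p, t}.
FOLLOW(<H>): in <A>→<H> p t, <H> is followed by p t with FIRST {p}. Thus FOLLOW(<H>) = {p}.
FOLLOW(<S>): in <S>→<D> <S> <S> (occurrence 1), <S> is followed by <S> with FIRST {p, t}; in <S>→<D> <S> <S> (occurrence 2), the suffix after <S> is empty (adds nothing new); in <D>→<A> <S>, the suffix after <S> is empty, so FOLLOW(<S>) ⊇ FOLLOW(<D>) = {$, p, t}. Thus FOLLOW(<S>) = {$, p, t}.
FOLLOW(<D>): in <S>→t <D>, the suffix after <D> is empty, so FOLLOW(<D>) ⊇ FOLLOW(<S>) = {$, p, t}; in <S>→<D> <S> <S>, <D> is followed by <S> <S> with FIRST {p, t}; in <S>→<D> p, <D> is followed by p with FIRST {p}. Thus FOLLOW(<D>) = {$, p, t}.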